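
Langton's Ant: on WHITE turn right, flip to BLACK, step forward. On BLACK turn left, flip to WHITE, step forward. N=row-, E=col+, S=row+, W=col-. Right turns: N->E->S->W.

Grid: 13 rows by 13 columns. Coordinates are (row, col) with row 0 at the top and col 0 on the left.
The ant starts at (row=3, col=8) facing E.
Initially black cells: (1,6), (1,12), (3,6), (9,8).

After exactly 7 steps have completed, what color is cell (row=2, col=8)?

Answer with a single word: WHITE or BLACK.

Step 1: on WHITE (3,8): turn R to S, flip to black, move to (4,8). |black|=5
Step 2: on WHITE (4,8): turn R to W, flip to black, move to (4,7). |black|=6
Step 3: on WHITE (4,7): turn R to N, flip to black, move to (3,7). |black|=7
Step 4: on WHITE (3,7): turn R to E, flip to black, move to (3,8). |black|=8
Step 5: on BLACK (3,8): turn L to N, flip to white, move to (2,8). |black|=7
Step 6: on WHITE (2,8): turn R to E, flip to black, move to (2,9). |black|=8
Step 7: on WHITE (2,9): turn R to S, flip to black, move to (3,9). |black|=9

Answer: BLACK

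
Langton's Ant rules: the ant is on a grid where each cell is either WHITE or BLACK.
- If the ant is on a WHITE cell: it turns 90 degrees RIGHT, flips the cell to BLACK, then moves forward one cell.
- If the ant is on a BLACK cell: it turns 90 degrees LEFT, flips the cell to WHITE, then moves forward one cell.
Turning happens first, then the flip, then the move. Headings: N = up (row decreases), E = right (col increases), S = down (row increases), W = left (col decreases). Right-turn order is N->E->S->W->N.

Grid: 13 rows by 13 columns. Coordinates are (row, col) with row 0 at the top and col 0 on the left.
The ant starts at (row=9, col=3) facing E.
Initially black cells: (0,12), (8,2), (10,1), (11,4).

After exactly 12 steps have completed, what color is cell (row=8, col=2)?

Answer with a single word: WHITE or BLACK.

Step 1: on WHITE (9,3): turn R to S, flip to black, move to (10,3). |black|=5
Step 2: on WHITE (10,3): turn R to W, flip to black, move to (10,2). |black|=6
Step 3: on WHITE (10,2): turn R to N, flip to black, move to (9,2). |black|=7
Step 4: on WHITE (9,2): turn R to E, flip to black, move to (9,3). |black|=8
Step 5: on BLACK (9,3): turn L to N, flip to white, move to (8,3). |black|=7
Step 6: on WHITE (8,3): turn R to E, flip to black, move to (8,4). |black|=8
Step 7: on WHITE (8,4): turn R to S, flip to black, move to (9,4). |black|=9
Step 8: on WHITE (9,4): turn R to W, flip to black, move to (9,3). |black|=10
Step 9: on WHITE (9,3): turn R to N, flip to black, move to (8,3). |black|=11
Step 10: on BLACK (8,3): turn L to W, flip to white, move to (8,2). |black|=10
Step 11: on BLACK (8,2): turn L to S, flip to white, move to (9,2). |black|=9
Step 12: on BLACK (9,2): turn L to E, flip to white, move to (9,3). |black|=8

Answer: WHITE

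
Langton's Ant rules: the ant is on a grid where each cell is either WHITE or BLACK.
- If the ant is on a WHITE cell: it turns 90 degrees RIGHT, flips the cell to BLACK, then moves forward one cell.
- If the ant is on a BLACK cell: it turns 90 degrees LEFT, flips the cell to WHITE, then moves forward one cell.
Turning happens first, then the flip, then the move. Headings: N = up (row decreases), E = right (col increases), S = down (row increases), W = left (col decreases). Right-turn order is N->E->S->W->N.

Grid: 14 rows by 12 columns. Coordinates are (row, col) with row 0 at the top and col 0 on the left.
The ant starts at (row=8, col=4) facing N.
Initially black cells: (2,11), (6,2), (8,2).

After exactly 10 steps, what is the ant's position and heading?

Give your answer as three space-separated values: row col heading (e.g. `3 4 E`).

Step 1: on WHITE (8,4): turn R to E, flip to black, move to (8,5). |black|=4
Step 2: on WHITE (8,5): turn R to S, flip to black, move to (9,5). |black|=5
Step 3: on WHITE (9,5): turn R to W, flip to black, move to (9,4). |black|=6
Step 4: on WHITE (9,4): turn R to N, flip to black, move to (8,4). |black|=7
Step 5: on BLACK (8,4): turn L to W, flip to white, move to (8,3). |black|=6
Step 6: on WHITE (8,3): turn R to N, flip to black, move to (7,3). |black|=7
Step 7: on WHITE (7,3): turn R to E, flip to black, move to (7,4). |black|=8
Step 8: on WHITE (7,4): turn R to S, flip to black, move to (8,4). |black|=9
Step 9: on WHITE (8,4): turn R to W, flip to black, move to (8,3). |black|=10
Step 10: on BLACK (8,3): turn L to S, flip to white, move to (9,3). |black|=9

Answer: 9 3 S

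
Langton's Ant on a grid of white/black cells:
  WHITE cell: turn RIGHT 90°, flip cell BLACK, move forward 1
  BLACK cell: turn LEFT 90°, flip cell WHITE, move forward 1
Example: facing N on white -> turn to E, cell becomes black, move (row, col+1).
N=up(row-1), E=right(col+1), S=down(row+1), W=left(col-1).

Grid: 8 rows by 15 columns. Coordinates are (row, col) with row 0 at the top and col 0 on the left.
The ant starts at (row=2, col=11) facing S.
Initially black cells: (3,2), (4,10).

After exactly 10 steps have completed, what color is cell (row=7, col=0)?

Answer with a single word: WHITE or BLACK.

Step 1: on WHITE (2,11): turn R to W, flip to black, move to (2,10). |black|=3
Step 2: on WHITE (2,10): turn R to N, flip to black, move to (1,10). |black|=4
Step 3: on WHITE (1,10): turn R to E, flip to black, move to (1,11). |black|=5
Step 4: on WHITE (1,11): turn R to S, flip to black, move to (2,11). |black|=6
Step 5: on BLACK (2,11): turn L to E, flip to white, move to (2,12). |black|=5
Step 6: on WHITE (2,12): turn R to S, flip to black, move to (3,12). |black|=6
Step 7: on WHITE (3,12): turn R to W, flip to black, move to (3,11). |black|=7
Step 8: on WHITE (3,11): turn R to N, flip to black, move to (2,11). |black|=8
Step 9: on WHITE (2,11): turn R to E, flip to black, move to (2,12). |black|=9
Step 10: on BLACK (2,12): turn L to N, flip to white, move to (1,12). |black|=8

Answer: WHITE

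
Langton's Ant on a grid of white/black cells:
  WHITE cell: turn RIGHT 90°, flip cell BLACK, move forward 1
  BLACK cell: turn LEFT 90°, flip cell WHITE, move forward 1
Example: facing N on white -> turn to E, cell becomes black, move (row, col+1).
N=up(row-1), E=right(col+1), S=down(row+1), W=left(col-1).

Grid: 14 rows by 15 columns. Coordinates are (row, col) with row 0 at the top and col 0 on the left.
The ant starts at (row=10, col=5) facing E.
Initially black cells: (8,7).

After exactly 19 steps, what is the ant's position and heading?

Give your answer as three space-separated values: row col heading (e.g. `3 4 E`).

Step 1: on WHITE (10,5): turn R to S, flip to black, move to (11,5). |black|=2
Step 2: on WHITE (11,5): turn R to W, flip to black, move to (11,4). |black|=3
Step 3: on WHITE (11,4): turn R to N, flip to black, move to (10,4). |black|=4
Step 4: on WHITE (10,4): turn R to E, flip to black, move to (10,5). |black|=5
Step 5: on BLACK (10,5): turn L to N, flip to white, move to (9,5). |black|=4
Step 6: on WHITE (9,5): turn R to E, flip to black, move to (9,6). |black|=5
Step 7: on WHITE (9,6): turn R to S, flip to black, move to (10,6). |black|=6
Step 8: on WHITE (10,6): turn R to W, flip to black, move to (10,5). |black|=7
Step 9: on WHITE (10,5): turn R to N, flip to black, move to (9,5). |black|=8
Step 10: on BLACK (9,5): turn L to W, flip to white, move to (9,4). |black|=7
Step 11: on WHITE (9,4): turn R to N, flip to black, move to (8,4). |black|=8
Step 12: on WHITE (8,4): turn R to E, flip to black, move to (8,5). |black|=9
Step 13: on WHITE (8,5): turn R to S, flip to black, move to (9,5). |black|=10
Step 14: on WHITE (9,5): turn R to W, flip to black, move to (9,4). |black|=11
Step 15: on BLACK (9,4): turn L to S, flip to white, move to (10,4). |black|=10
Step 16: on BLACK (10,4): turn L to E, flip to white, move to (10,5). |black|=9
Step 17: on BLACK (10,5): turn L to N, flip to white, move to (9,5). |black|=8
Step 18: on BLACK (9,5): turn L to W, flip to white, move to (9,4). |black|=7
Step 19: on WHITE (9,4): turn R to N, flip to black, move to (8,4). |black|=8

Answer: 8 4 N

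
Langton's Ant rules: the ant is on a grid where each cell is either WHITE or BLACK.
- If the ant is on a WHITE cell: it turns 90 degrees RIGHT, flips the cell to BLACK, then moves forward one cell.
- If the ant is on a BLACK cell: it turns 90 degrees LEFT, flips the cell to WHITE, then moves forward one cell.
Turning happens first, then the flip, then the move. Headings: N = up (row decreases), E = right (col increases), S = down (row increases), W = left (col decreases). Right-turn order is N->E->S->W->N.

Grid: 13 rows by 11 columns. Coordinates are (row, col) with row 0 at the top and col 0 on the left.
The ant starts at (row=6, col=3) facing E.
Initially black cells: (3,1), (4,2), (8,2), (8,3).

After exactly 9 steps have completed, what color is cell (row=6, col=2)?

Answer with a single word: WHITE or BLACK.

Step 1: on WHITE (6,3): turn R to S, flip to black, move to (7,3). |black|=5
Step 2: on WHITE (7,3): turn R to W, flip to black, move to (7,2). |black|=6
Step 3: on WHITE (7,2): turn R to N, flip to black, move to (6,2). |black|=7
Step 4: on WHITE (6,2): turn R to E, flip to black, move to (6,3). |black|=8
Step 5: on BLACK (6,3): turn L to N, flip to white, move to (5,3). |black|=7
Step 6: on WHITE (5,3): turn R to E, flip to black, move to (5,4). |black|=8
Step 7: on WHITE (5,4): turn R to S, flip to black, move to (6,4). |black|=9
Step 8: on WHITE (6,4): turn R to W, flip to black, move to (6,3). |black|=10
Step 9: on WHITE (6,3): turn R to N, flip to black, move to (5,3). |black|=11

Answer: BLACK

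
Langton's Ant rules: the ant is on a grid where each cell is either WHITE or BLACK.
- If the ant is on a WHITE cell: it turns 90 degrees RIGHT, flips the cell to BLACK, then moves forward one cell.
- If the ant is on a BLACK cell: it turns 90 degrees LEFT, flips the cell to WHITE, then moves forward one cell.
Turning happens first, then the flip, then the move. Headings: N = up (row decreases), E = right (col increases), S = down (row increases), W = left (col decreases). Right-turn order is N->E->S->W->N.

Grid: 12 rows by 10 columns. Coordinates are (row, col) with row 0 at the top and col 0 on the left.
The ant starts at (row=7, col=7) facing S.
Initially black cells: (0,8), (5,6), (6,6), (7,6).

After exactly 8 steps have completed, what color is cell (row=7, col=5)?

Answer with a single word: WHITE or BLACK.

Answer: BLACK

Derivation:
Step 1: on WHITE (7,7): turn R to W, flip to black, move to (7,6). |black|=5
Step 2: on BLACK (7,6): turn L to S, flip to white, move to (8,6). |black|=4
Step 3: on WHITE (8,6): turn R to W, flip to black, move to (8,5). |black|=5
Step 4: on WHITE (8,5): turn R to N, flip to black, move to (7,5). |black|=6
Step 5: on WHITE (7,5): turn R to E, flip to black, move to (7,6). |black|=7
Step 6: on WHITE (7,6): turn R to S, flip to black, move to (8,6). |black|=8
Step 7: on BLACK (8,6): turn L to E, flip to white, move to (8,7). |black|=7
Step 8: on WHITE (8,7): turn R to S, flip to black, move to (9,7). |black|=8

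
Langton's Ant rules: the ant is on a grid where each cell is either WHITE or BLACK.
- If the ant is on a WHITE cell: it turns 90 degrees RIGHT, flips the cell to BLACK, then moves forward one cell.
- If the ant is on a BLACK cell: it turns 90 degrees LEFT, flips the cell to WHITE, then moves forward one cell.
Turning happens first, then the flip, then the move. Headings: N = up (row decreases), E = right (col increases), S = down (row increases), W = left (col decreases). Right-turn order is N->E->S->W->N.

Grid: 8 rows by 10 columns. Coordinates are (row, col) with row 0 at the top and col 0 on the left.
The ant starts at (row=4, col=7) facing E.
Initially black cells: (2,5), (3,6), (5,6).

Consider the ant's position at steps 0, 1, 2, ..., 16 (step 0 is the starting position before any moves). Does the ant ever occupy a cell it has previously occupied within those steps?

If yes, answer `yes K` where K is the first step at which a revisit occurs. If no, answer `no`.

Step 1: on WHITE (4,7): turn R to S, flip to black, move to (5,7). |black|=4 — new cell
Step 2: on WHITE (5,7): turn R to W, flip to black, move to (5,6). |black|=5 — new cell
Step 3: on BLACK (5,6): turn L to S, flip to white, move to (6,6). |black|=4 — new cell
Step 4: on WHITE (6,6): turn R to W, flip to black, move to (6,5). |black|=5 — new cell
Step 5: on WHITE (6,5): turn R to N, flip to black, move to (5,5). |black|=6 — new cell
Step 6: on WHITE (5,5): turn R to E, flip to black, move to (5,6). |black|=7 — REVISIT

Answer: yes 6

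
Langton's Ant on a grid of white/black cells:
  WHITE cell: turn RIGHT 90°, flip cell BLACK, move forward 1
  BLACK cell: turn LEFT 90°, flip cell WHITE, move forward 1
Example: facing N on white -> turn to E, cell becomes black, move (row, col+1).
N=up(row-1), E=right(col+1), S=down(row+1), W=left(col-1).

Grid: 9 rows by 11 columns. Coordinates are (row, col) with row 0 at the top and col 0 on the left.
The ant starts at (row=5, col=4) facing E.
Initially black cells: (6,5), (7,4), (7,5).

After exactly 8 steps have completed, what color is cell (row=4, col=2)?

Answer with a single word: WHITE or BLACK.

Answer: WHITE

Derivation:
Step 1: on WHITE (5,4): turn R to S, flip to black, move to (6,4). |black|=4
Step 2: on WHITE (6,4): turn R to W, flip to black, move to (6,3). |black|=5
Step 3: on WHITE (6,3): turn R to N, flip to black, move to (5,3). |black|=6
Step 4: on WHITE (5,3): turn R to E, flip to black, move to (5,4). |black|=7
Step 5: on BLACK (5,4): turn L to N, flip to white, move to (4,4). |black|=6
Step 6: on WHITE (4,4): turn R to E, flip to black, move to (4,5). |black|=7
Step 7: on WHITE (4,5): turn R to S, flip to black, move to (5,5). |black|=8
Step 8: on WHITE (5,5): turn R to W, flip to black, move to (5,4). |black|=9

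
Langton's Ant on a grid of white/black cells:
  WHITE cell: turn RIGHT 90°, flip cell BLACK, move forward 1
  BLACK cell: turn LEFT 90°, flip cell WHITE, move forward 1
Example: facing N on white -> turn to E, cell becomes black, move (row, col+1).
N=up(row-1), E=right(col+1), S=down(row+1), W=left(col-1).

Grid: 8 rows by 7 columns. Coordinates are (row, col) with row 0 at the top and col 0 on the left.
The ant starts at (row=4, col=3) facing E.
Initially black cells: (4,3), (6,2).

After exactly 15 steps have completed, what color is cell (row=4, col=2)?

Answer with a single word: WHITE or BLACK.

Step 1: on BLACK (4,3): turn L to N, flip to white, move to (3,3). |black|=1
Step 2: on WHITE (3,3): turn R to E, flip to black, move to (3,4). |black|=2
Step 3: on WHITE (3,4): turn R to S, flip to black, move to (4,4). |black|=3
Step 4: on WHITE (4,4): turn R to W, flip to black, move to (4,3). |black|=4
Step 5: on WHITE (4,3): turn R to N, flip to black, move to (3,3). |black|=5
Step 6: on BLACK (3,3): turn L to W, flip to white, move to (3,2). |black|=4
Step 7: on WHITE (3,2): turn R to N, flip to black, move to (2,2). |black|=5
Step 8: on WHITE (2,2): turn R to E, flip to black, move to (2,3). |black|=6
Step 9: on WHITE (2,3): turn R to S, flip to black, move to (3,3). |black|=7
Step 10: on WHITE (3,3): turn R to W, flip to black, move to (3,2). |black|=8
Step 11: on BLACK (3,2): turn L to S, flip to white, move to (4,2). |black|=7
Step 12: on WHITE (4,2): turn R to W, flip to black, move to (4,1). |black|=8
Step 13: on WHITE (4,1): turn R to N, flip to black, move to (3,1). |black|=9
Step 14: on WHITE (3,1): turn R to E, flip to black, move to (3,2). |black|=10
Step 15: on WHITE (3,2): turn R to S, flip to black, move to (4,2). |black|=11

Answer: BLACK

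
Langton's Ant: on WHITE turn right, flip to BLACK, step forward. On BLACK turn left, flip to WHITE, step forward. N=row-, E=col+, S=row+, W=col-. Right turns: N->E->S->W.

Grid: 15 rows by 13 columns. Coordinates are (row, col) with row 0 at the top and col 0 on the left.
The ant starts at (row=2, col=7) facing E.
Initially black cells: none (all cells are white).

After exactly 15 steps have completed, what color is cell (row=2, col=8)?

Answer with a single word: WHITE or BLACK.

Step 1: on WHITE (2,7): turn R to S, flip to black, move to (3,7). |black|=1
Step 2: on WHITE (3,7): turn R to W, flip to black, move to (3,6). |black|=2
Step 3: on WHITE (3,6): turn R to N, flip to black, move to (2,6). |black|=3
Step 4: on WHITE (2,6): turn R to E, flip to black, move to (2,7). |black|=4
Step 5: on BLACK (2,7): turn L to N, flip to white, move to (1,7). |black|=3
Step 6: on WHITE (1,7): turn R to E, flip to black, move to (1,8). |black|=4
Step 7: on WHITE (1,8): turn R to S, flip to black, move to (2,8). |black|=5
Step 8: on WHITE (2,8): turn R to W, flip to black, move to (2,7). |black|=6
Step 9: on WHITE (2,7): turn R to N, flip to black, move to (1,7). |black|=7
Step 10: on BLACK (1,7): turn L to W, flip to white, move to (1,6). |black|=6
Step 11: on WHITE (1,6): turn R to N, flip to black, move to (0,6). |black|=7
Step 12: on WHITE (0,6): turn R to E, flip to black, move to (0,7). |black|=8
Step 13: on WHITE (0,7): turn R to S, flip to black, move to (1,7). |black|=9
Step 14: on WHITE (1,7): turn R to W, flip to black, move to (1,6). |black|=10
Step 15: on BLACK (1,6): turn L to S, flip to white, move to (2,6). |black|=9

Answer: BLACK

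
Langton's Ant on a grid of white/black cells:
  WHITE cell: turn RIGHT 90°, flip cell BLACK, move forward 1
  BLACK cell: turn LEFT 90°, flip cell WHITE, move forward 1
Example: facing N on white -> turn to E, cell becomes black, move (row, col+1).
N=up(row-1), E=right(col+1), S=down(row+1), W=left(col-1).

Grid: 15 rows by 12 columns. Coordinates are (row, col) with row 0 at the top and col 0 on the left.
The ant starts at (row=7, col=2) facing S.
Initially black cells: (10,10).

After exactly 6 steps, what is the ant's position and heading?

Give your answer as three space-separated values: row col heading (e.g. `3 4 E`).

Answer: 8 3 S

Derivation:
Step 1: on WHITE (7,2): turn R to W, flip to black, move to (7,1). |black|=2
Step 2: on WHITE (7,1): turn R to N, flip to black, move to (6,1). |black|=3
Step 3: on WHITE (6,1): turn R to E, flip to black, move to (6,2). |black|=4
Step 4: on WHITE (6,2): turn R to S, flip to black, move to (7,2). |black|=5
Step 5: on BLACK (7,2): turn L to E, flip to white, move to (7,3). |black|=4
Step 6: on WHITE (7,3): turn R to S, flip to black, move to (8,3). |black|=5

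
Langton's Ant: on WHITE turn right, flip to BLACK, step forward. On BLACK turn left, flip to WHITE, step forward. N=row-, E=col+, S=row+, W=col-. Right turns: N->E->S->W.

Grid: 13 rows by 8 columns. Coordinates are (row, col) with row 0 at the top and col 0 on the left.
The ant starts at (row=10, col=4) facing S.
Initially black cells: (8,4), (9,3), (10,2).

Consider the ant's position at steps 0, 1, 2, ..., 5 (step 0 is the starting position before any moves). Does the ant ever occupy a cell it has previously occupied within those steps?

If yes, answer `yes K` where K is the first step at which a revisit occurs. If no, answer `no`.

Step 1: on WHITE (10,4): turn R to W, flip to black, move to (10,3). |black|=4 — new cell
Step 2: on WHITE (10,3): turn R to N, flip to black, move to (9,3). |black|=5 — new cell
Step 3: on BLACK (9,3): turn L to W, flip to white, move to (9,2). |black|=4 — new cell
Step 4: on WHITE (9,2): turn R to N, flip to black, move to (8,2). |black|=5 — new cell
Step 5: on WHITE (8,2): turn R to E, flip to black, move to (8,3). |black|=6 — new cell
No revisit within 5 steps.

Answer: no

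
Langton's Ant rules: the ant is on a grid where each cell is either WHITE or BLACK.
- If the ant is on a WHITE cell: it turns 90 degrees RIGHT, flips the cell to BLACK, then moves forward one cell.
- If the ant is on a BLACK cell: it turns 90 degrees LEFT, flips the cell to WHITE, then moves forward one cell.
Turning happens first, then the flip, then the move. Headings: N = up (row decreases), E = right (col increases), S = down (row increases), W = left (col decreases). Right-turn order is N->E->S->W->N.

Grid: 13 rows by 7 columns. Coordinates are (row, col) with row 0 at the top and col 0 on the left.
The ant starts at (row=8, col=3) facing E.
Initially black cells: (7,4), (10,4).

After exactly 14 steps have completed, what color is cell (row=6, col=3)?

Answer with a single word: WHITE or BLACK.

Step 1: on WHITE (8,3): turn R to S, flip to black, move to (9,3). |black|=3
Step 2: on WHITE (9,3): turn R to W, flip to black, move to (9,2). |black|=4
Step 3: on WHITE (9,2): turn R to N, flip to black, move to (8,2). |black|=5
Step 4: on WHITE (8,2): turn R to E, flip to black, move to (8,3). |black|=6
Step 5: on BLACK (8,3): turn L to N, flip to white, move to (7,3). |black|=5
Step 6: on WHITE (7,3): turn R to E, flip to black, move to (7,4). |black|=6
Step 7: on BLACK (7,4): turn L to N, flip to white, move to (6,4). |black|=5
Step 8: on WHITE (6,4): turn R to E, flip to black, move to (6,5). |black|=6
Step 9: on WHITE (6,5): turn R to S, flip to black, move to (7,5). |black|=7
Step 10: on WHITE (7,5): turn R to W, flip to black, move to (7,4). |black|=8
Step 11: on WHITE (7,4): turn R to N, flip to black, move to (6,4). |black|=9
Step 12: on BLACK (6,4): turn L to W, flip to white, move to (6,3). |black|=8
Step 13: on WHITE (6,3): turn R to N, flip to black, move to (5,3). |black|=9
Step 14: on WHITE (5,3): turn R to E, flip to black, move to (5,4). |black|=10

Answer: BLACK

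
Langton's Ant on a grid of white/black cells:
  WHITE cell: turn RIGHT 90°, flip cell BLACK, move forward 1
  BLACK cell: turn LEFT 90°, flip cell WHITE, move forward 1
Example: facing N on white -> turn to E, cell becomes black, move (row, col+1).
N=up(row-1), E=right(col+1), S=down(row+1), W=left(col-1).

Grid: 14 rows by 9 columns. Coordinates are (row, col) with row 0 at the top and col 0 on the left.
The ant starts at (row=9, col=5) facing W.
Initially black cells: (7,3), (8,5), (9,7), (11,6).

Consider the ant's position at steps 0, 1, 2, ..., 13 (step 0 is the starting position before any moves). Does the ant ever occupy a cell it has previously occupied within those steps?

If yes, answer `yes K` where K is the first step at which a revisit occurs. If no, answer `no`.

Step 1: on WHITE (9,5): turn R to N, flip to black, move to (8,5). |black|=5 — new cell
Step 2: on BLACK (8,5): turn L to W, flip to white, move to (8,4). |black|=4 — new cell
Step 3: on WHITE (8,4): turn R to N, flip to black, move to (7,4). |black|=5 — new cell
Step 4: on WHITE (7,4): turn R to E, flip to black, move to (7,5). |black|=6 — new cell
Step 5: on WHITE (7,5): turn R to S, flip to black, move to (8,5). |black|=7 — REVISIT

Answer: yes 5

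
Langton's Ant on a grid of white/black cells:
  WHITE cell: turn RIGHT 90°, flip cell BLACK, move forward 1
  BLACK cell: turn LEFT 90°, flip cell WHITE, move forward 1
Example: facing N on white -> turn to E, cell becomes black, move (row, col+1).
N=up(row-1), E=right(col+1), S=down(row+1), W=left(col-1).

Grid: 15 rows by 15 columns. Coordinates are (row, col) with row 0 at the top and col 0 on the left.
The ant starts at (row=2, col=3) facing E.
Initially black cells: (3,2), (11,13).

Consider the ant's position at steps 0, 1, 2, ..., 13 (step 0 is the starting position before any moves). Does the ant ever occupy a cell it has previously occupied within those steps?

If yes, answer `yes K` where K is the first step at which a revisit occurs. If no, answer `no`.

Answer: yes 6

Derivation:
Step 1: on WHITE (2,3): turn R to S, flip to black, move to (3,3). |black|=3 — new cell
Step 2: on WHITE (3,3): turn R to W, flip to black, move to (3,2). |black|=4 — new cell
Step 3: on BLACK (3,2): turn L to S, flip to white, move to (4,2). |black|=3 — new cell
Step 4: on WHITE (4,2): turn R to W, flip to black, move to (4,1). |black|=4 — new cell
Step 5: on WHITE (4,1): turn R to N, flip to black, move to (3,1). |black|=5 — new cell
Step 6: on WHITE (3,1): turn R to E, flip to black, move to (3,2). |black|=6 — REVISIT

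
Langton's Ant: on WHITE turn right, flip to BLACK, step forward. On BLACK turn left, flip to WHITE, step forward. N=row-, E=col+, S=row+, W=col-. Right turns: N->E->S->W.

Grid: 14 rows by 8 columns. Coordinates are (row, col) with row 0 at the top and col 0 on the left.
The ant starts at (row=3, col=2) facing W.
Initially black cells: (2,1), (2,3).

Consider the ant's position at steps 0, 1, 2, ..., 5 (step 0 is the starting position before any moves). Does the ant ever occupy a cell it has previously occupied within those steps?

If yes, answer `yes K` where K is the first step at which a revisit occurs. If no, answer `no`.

Answer: no

Derivation:
Step 1: on WHITE (3,2): turn R to N, flip to black, move to (2,2). |black|=3 — new cell
Step 2: on WHITE (2,2): turn R to E, flip to black, move to (2,3). |black|=4 — new cell
Step 3: on BLACK (2,3): turn L to N, flip to white, move to (1,3). |black|=3 — new cell
Step 4: on WHITE (1,3): turn R to E, flip to black, move to (1,4). |black|=4 — new cell
Step 5: on WHITE (1,4): turn R to S, flip to black, move to (2,4). |black|=5 — new cell
No revisit within 5 steps.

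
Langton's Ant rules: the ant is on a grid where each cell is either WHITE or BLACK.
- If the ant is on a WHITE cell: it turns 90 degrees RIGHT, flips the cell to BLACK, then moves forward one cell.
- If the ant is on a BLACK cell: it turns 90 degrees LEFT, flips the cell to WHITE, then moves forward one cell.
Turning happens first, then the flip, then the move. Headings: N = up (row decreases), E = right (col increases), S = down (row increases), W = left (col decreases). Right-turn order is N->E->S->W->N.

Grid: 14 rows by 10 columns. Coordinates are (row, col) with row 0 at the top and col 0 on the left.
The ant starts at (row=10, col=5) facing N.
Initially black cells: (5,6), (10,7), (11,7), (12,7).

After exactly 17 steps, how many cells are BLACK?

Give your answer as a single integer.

Step 1: on WHITE (10,5): turn R to E, flip to black, move to (10,6). |black|=5
Step 2: on WHITE (10,6): turn R to S, flip to black, move to (11,6). |black|=6
Step 3: on WHITE (11,6): turn R to W, flip to black, move to (11,5). |black|=7
Step 4: on WHITE (11,5): turn R to N, flip to black, move to (10,5). |black|=8
Step 5: on BLACK (10,5): turn L to W, flip to white, move to (10,4). |black|=7
Step 6: on WHITE (10,4): turn R to N, flip to black, move to (9,4). |black|=8
Step 7: on WHITE (9,4): turn R to E, flip to black, move to (9,5). |black|=9
Step 8: on WHITE (9,5): turn R to S, flip to black, move to (10,5). |black|=10
Step 9: on WHITE (10,5): turn R to W, flip to black, move to (10,4). |black|=11
Step 10: on BLACK (10,4): turn L to S, flip to white, move to (11,4). |black|=10
Step 11: on WHITE (11,4): turn R to W, flip to black, move to (11,3). |black|=11
Step 12: on WHITE (11,3): turn R to N, flip to black, move to (10,3). |black|=12
Step 13: on WHITE (10,3): turn R to E, flip to black, move to (10,4). |black|=13
Step 14: on WHITE (10,4): turn R to S, flip to black, move to (11,4). |black|=14
Step 15: on BLACK (11,4): turn L to E, flip to white, move to (11,5). |black|=13
Step 16: on BLACK (11,5): turn L to N, flip to white, move to (10,5). |black|=12
Step 17: on BLACK (10,5): turn L to W, flip to white, move to (10,4). |black|=11

Answer: 11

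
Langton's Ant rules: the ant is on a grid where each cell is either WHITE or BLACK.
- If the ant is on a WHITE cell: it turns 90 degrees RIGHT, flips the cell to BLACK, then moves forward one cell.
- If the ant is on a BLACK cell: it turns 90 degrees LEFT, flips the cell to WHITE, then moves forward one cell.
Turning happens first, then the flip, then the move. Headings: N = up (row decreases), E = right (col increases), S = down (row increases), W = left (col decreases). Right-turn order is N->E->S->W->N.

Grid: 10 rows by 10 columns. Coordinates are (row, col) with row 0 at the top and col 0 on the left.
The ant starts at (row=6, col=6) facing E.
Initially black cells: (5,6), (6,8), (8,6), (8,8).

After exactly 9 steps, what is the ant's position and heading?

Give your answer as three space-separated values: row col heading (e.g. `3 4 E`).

Step 1: on WHITE (6,6): turn R to S, flip to black, move to (7,6). |black|=5
Step 2: on WHITE (7,6): turn R to W, flip to black, move to (7,5). |black|=6
Step 3: on WHITE (7,5): turn R to N, flip to black, move to (6,5). |black|=7
Step 4: on WHITE (6,5): turn R to E, flip to black, move to (6,6). |black|=8
Step 5: on BLACK (6,6): turn L to N, flip to white, move to (5,6). |black|=7
Step 6: on BLACK (5,6): turn L to W, flip to white, move to (5,5). |black|=6
Step 7: on WHITE (5,5): turn R to N, flip to black, move to (4,5). |black|=7
Step 8: on WHITE (4,5): turn R to E, flip to black, move to (4,6). |black|=8
Step 9: on WHITE (4,6): turn R to S, flip to black, move to (5,6). |black|=9

Answer: 5 6 S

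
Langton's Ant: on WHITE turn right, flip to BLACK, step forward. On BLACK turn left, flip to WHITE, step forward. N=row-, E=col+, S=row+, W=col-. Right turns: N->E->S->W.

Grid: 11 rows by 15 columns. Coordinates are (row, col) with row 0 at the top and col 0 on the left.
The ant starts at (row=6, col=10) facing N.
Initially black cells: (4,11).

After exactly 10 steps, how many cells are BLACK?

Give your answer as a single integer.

Answer: 7

Derivation:
Step 1: on WHITE (6,10): turn R to E, flip to black, move to (6,11). |black|=2
Step 2: on WHITE (6,11): turn R to S, flip to black, move to (7,11). |black|=3
Step 3: on WHITE (7,11): turn R to W, flip to black, move to (7,10). |black|=4
Step 4: on WHITE (7,10): turn R to N, flip to black, move to (6,10). |black|=5
Step 5: on BLACK (6,10): turn L to W, flip to white, move to (6,9). |black|=4
Step 6: on WHITE (6,9): turn R to N, flip to black, move to (5,9). |black|=5
Step 7: on WHITE (5,9): turn R to E, flip to black, move to (5,10). |black|=6
Step 8: on WHITE (5,10): turn R to S, flip to black, move to (6,10). |black|=7
Step 9: on WHITE (6,10): turn R to W, flip to black, move to (6,9). |black|=8
Step 10: on BLACK (6,9): turn L to S, flip to white, move to (7,9). |black|=7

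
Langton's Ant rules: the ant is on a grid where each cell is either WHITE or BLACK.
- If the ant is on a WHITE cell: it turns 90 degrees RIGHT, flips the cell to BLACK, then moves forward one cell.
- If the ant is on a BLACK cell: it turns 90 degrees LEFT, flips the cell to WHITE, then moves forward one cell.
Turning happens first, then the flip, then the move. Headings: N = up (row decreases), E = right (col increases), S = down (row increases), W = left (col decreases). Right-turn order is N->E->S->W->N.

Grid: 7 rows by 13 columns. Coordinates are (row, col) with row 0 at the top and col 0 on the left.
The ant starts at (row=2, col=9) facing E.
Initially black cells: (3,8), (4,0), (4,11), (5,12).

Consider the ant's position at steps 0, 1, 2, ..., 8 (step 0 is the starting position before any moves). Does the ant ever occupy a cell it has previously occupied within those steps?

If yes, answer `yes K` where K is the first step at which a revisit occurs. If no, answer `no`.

Answer: yes 6

Derivation:
Step 1: on WHITE (2,9): turn R to S, flip to black, move to (3,9). |black|=5 — new cell
Step 2: on WHITE (3,9): turn R to W, flip to black, move to (3,8). |black|=6 — new cell
Step 3: on BLACK (3,8): turn L to S, flip to white, move to (4,8). |black|=5 — new cell
Step 4: on WHITE (4,8): turn R to W, flip to black, move to (4,7). |black|=6 — new cell
Step 5: on WHITE (4,7): turn R to N, flip to black, move to (3,7). |black|=7 — new cell
Step 6: on WHITE (3,7): turn R to E, flip to black, move to (3,8). |black|=8 — REVISIT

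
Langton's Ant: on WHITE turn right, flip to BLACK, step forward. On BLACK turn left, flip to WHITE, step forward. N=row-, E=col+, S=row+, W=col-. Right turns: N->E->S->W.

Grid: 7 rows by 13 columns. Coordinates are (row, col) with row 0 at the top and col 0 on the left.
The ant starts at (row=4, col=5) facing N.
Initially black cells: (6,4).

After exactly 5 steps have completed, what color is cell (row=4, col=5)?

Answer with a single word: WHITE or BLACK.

Step 1: on WHITE (4,5): turn R to E, flip to black, move to (4,6). |black|=2
Step 2: on WHITE (4,6): turn R to S, flip to black, move to (5,6). |black|=3
Step 3: on WHITE (5,6): turn R to W, flip to black, move to (5,5). |black|=4
Step 4: on WHITE (5,5): turn R to N, flip to black, move to (4,5). |black|=5
Step 5: on BLACK (4,5): turn L to W, flip to white, move to (4,4). |black|=4

Answer: WHITE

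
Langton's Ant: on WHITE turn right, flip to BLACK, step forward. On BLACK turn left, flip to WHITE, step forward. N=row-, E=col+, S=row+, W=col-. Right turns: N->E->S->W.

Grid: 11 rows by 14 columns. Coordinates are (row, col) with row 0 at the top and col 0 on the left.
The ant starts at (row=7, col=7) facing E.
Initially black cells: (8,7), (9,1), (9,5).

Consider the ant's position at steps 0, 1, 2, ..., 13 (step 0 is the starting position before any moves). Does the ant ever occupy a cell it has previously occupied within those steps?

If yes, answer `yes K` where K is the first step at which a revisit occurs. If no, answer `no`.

Answer: yes 5

Derivation:
Step 1: on WHITE (7,7): turn R to S, flip to black, move to (8,7). |black|=4 — new cell
Step 2: on BLACK (8,7): turn L to E, flip to white, move to (8,8). |black|=3 — new cell
Step 3: on WHITE (8,8): turn R to S, flip to black, move to (9,8). |black|=4 — new cell
Step 4: on WHITE (9,8): turn R to W, flip to black, move to (9,7). |black|=5 — new cell
Step 5: on WHITE (9,7): turn R to N, flip to black, move to (8,7). |black|=6 — REVISIT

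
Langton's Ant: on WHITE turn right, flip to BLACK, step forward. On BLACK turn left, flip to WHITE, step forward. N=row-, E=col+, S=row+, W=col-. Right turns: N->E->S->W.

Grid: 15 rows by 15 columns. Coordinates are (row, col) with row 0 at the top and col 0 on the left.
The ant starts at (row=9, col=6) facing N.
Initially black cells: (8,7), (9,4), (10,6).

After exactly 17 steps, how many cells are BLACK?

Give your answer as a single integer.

Step 1: on WHITE (9,6): turn R to E, flip to black, move to (9,7). |black|=4
Step 2: on WHITE (9,7): turn R to S, flip to black, move to (10,7). |black|=5
Step 3: on WHITE (10,7): turn R to W, flip to black, move to (10,6). |black|=6
Step 4: on BLACK (10,6): turn L to S, flip to white, move to (11,6). |black|=5
Step 5: on WHITE (11,6): turn R to W, flip to black, move to (11,5). |black|=6
Step 6: on WHITE (11,5): turn R to N, flip to black, move to (10,5). |black|=7
Step 7: on WHITE (10,5): turn R to E, flip to black, move to (10,6). |black|=8
Step 8: on WHITE (10,6): turn R to S, flip to black, move to (11,6). |black|=9
Step 9: on BLACK (11,6): turn L to E, flip to white, move to (11,7). |black|=8
Step 10: on WHITE (11,7): turn R to S, flip to black, move to (12,7). |black|=9
Step 11: on WHITE (12,7): turn R to W, flip to black, move to (12,6). |black|=10
Step 12: on WHITE (12,6): turn R to N, flip to black, move to (11,6). |black|=11
Step 13: on WHITE (11,6): turn R to E, flip to black, move to (11,7). |black|=12
Step 14: on BLACK (11,7): turn L to N, flip to white, move to (10,7). |black|=11
Step 15: on BLACK (10,7): turn L to W, flip to white, move to (10,6). |black|=10
Step 16: on BLACK (10,6): turn L to S, flip to white, move to (11,6). |black|=9
Step 17: on BLACK (11,6): turn L to E, flip to white, move to (11,7). |black|=8

Answer: 8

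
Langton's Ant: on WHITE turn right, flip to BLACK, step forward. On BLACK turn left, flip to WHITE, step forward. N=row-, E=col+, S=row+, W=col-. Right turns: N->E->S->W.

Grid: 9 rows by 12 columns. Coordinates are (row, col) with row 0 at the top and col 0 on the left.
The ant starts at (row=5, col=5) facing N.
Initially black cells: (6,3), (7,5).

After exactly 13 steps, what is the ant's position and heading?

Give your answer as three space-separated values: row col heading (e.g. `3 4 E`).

Step 1: on WHITE (5,5): turn R to E, flip to black, move to (5,6). |black|=3
Step 2: on WHITE (5,6): turn R to S, flip to black, move to (6,6). |black|=4
Step 3: on WHITE (6,6): turn R to W, flip to black, move to (6,5). |black|=5
Step 4: on WHITE (6,5): turn R to N, flip to black, move to (5,5). |black|=6
Step 5: on BLACK (5,5): turn L to W, flip to white, move to (5,4). |black|=5
Step 6: on WHITE (5,4): turn R to N, flip to black, move to (4,4). |black|=6
Step 7: on WHITE (4,4): turn R to E, flip to black, move to (4,5). |black|=7
Step 8: on WHITE (4,5): turn R to S, flip to black, move to (5,5). |black|=8
Step 9: on WHITE (5,5): turn R to W, flip to black, move to (5,4). |black|=9
Step 10: on BLACK (5,4): turn L to S, flip to white, move to (6,4). |black|=8
Step 11: on WHITE (6,4): turn R to W, flip to black, move to (6,3). |black|=9
Step 12: on BLACK (6,3): turn L to S, flip to white, move to (7,3). |black|=8
Step 13: on WHITE (7,3): turn R to W, flip to black, move to (7,2). |black|=9

Answer: 7 2 W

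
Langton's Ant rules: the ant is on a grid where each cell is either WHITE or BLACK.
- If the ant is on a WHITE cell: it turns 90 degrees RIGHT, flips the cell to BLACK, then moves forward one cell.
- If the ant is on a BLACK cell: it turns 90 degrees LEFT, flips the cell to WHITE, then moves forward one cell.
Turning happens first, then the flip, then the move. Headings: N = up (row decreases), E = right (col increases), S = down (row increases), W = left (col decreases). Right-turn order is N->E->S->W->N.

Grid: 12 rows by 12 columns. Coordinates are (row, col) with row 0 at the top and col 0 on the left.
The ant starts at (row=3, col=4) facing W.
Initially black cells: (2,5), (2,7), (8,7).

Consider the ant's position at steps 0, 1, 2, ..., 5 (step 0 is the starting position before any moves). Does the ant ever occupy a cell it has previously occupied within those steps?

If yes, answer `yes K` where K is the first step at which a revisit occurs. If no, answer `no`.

Step 1: on WHITE (3,4): turn R to N, flip to black, move to (2,4). |black|=4 — new cell
Step 2: on WHITE (2,4): turn R to E, flip to black, move to (2,5). |black|=5 — new cell
Step 3: on BLACK (2,5): turn L to N, flip to white, move to (1,5). |black|=4 — new cell
Step 4: on WHITE (1,5): turn R to E, flip to black, move to (1,6). |black|=5 — new cell
Step 5: on WHITE (1,6): turn R to S, flip to black, move to (2,6). |black|=6 — new cell
No revisit within 5 steps.

Answer: no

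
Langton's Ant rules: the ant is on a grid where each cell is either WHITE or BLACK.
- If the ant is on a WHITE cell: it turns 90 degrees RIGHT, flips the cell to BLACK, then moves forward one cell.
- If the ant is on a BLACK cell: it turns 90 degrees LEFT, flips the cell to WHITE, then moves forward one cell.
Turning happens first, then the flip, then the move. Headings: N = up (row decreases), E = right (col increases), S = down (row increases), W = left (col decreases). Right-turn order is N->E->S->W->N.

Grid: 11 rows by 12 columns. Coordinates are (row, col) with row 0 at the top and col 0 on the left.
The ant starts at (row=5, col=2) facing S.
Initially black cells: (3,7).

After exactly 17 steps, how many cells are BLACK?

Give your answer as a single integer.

Answer: 8

Derivation:
Step 1: on WHITE (5,2): turn R to W, flip to black, move to (5,1). |black|=2
Step 2: on WHITE (5,1): turn R to N, flip to black, move to (4,1). |black|=3
Step 3: on WHITE (4,1): turn R to E, flip to black, move to (4,2). |black|=4
Step 4: on WHITE (4,2): turn R to S, flip to black, move to (5,2). |black|=5
Step 5: on BLACK (5,2): turn L to E, flip to white, move to (5,3). |black|=4
Step 6: on WHITE (5,3): turn R to S, flip to black, move to (6,3). |black|=5
Step 7: on WHITE (6,3): turn R to W, flip to black, move to (6,2). |black|=6
Step 8: on WHITE (6,2): turn R to N, flip to black, move to (5,2). |black|=7
Step 9: on WHITE (5,2): turn R to E, flip to black, move to (5,3). |black|=8
Step 10: on BLACK (5,3): turn L to N, flip to white, move to (4,3). |black|=7
Step 11: on WHITE (4,3): turn R to E, flip to black, move to (4,4). |black|=8
Step 12: on WHITE (4,4): turn R to S, flip to black, move to (5,4). |black|=9
Step 13: on WHITE (5,4): turn R to W, flip to black, move to (5,3). |black|=10
Step 14: on WHITE (5,3): turn R to N, flip to black, move to (4,3). |black|=11
Step 15: on BLACK (4,3): turn L to W, flip to white, move to (4,2). |black|=10
Step 16: on BLACK (4,2): turn L to S, flip to white, move to (5,2). |black|=9
Step 17: on BLACK (5,2): turn L to E, flip to white, move to (5,3). |black|=8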